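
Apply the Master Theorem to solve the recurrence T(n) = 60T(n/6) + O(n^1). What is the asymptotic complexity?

Master Theorem for T(n) = 60T(n/6) + O(n^1):

a = 60, b = 6, c = 1
log_b(a) = log_6(60) = 2.2851

Case 1: c = 1 < log_6(60) = 2.2851
T(n) = O(n^(log_6 60))

For T(n) = 60T(n/6) + O(n^1): log_6(60) = 2.2851. This is Case 1 of the Master Theorem (c < log_b(a), work dominated by leaves), giving O(n^(log_6 60)).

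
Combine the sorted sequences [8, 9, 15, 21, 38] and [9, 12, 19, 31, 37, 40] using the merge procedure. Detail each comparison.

Merging process:

Compare 8 vs 9: take 8 from left. Merged: [8]
Compare 9 vs 9: take 9 from left. Merged: [8, 9]
Compare 15 vs 9: take 9 from right. Merged: [8, 9, 9]
Compare 15 vs 12: take 12 from right. Merged: [8, 9, 9, 12]
Compare 15 vs 19: take 15 from left. Merged: [8, 9, 9, 12, 15]
Compare 21 vs 19: take 19 from right. Merged: [8, 9, 9, 12, 15, 19]
Compare 21 vs 31: take 21 from left. Merged: [8, 9, 9, 12, 15, 19, 21]
Compare 38 vs 31: take 31 from right. Merged: [8, 9, 9, 12, 15, 19, 21, 31]
Compare 38 vs 37: take 37 from right. Merged: [8, 9, 9, 12, 15, 19, 21, 31, 37]
Compare 38 vs 40: take 38 from left. Merged: [8, 9, 9, 12, 15, 19, 21, 31, 37, 38]
Append remaining from right: [40]. Merged: [8, 9, 9, 12, 15, 19, 21, 31, 37, 38, 40]

Final merged array: [8, 9, 9, 12, 15, 19, 21, 31, 37, 38, 40]
Total comparisons: 10

The merged array is [8, 9, 9, 12, 15, 19, 21, 31, 37, 38, 40], requiring 10 comparisons. The merge step runs in O(n) time where n is the total number of elements.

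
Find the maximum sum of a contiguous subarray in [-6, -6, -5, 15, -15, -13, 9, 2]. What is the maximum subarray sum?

Using Kadane's algorithm on [-6, -6, -5, 15, -15, -13, 9, 2]:

Scanning through the array:
Position 1 (value -6): max_ending_here = -6, max_so_far = -6
Position 2 (value -5): max_ending_here = -5, max_so_far = -5
Position 3 (value 15): max_ending_here = 15, max_so_far = 15
Position 4 (value -15): max_ending_here = 0, max_so_far = 15
Position 5 (value -13): max_ending_here = -13, max_so_far = 15
Position 6 (value 9): max_ending_here = 9, max_so_far = 15
Position 7 (value 2): max_ending_here = 11, max_so_far = 15

Maximum subarray: [15]
Maximum sum: 15

The maximum subarray is [15] with sum 15. This subarray runs from index 3 to index 3.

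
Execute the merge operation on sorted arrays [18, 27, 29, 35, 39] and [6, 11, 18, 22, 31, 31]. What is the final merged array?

Merging process:

Compare 18 vs 6: take 6 from right. Merged: [6]
Compare 18 vs 11: take 11 from right. Merged: [6, 11]
Compare 18 vs 18: take 18 from left. Merged: [6, 11, 18]
Compare 27 vs 18: take 18 from right. Merged: [6, 11, 18, 18]
Compare 27 vs 22: take 22 from right. Merged: [6, 11, 18, 18, 22]
Compare 27 vs 31: take 27 from left. Merged: [6, 11, 18, 18, 22, 27]
Compare 29 vs 31: take 29 from left. Merged: [6, 11, 18, 18, 22, 27, 29]
Compare 35 vs 31: take 31 from right. Merged: [6, 11, 18, 18, 22, 27, 29, 31]
Compare 35 vs 31: take 31 from right. Merged: [6, 11, 18, 18, 22, 27, 29, 31, 31]
Append remaining from left: [35, 39]. Merged: [6, 11, 18, 18, 22, 27, 29, 31, 31, 35, 39]

Final merged array: [6, 11, 18, 18, 22, 27, 29, 31, 31, 35, 39]
Total comparisons: 9

The merged array is [6, 11, 18, 18, 22, 27, 29, 31, 31, 35, 39], requiring 9 comparisons. The merge step runs in O(n) time where n is the total number of elements.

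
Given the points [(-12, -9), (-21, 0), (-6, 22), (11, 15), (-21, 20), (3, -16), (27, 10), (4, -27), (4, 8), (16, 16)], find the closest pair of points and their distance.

Computing all pairwise distances among 10 points:

d((-12, -9), (-21, 0)) = 12.7279
d((-12, -9), (-6, 22)) = 31.5753
d((-12, -9), (11, 15)) = 33.2415
d((-12, -9), (-21, 20)) = 30.3645
d((-12, -9), (3, -16)) = 16.5529
d((-12, -9), (27, 10)) = 43.382
d((-12, -9), (4, -27)) = 24.0832
d((-12, -9), (4, 8)) = 23.3452
d((-12, -9), (16, 16)) = 37.5366
d((-21, 0), (-6, 22)) = 26.6271
d((-21, 0), (11, 15)) = 35.3412
d((-21, 0), (-21, 20)) = 20.0
d((-21, 0), (3, -16)) = 28.8444
d((-21, 0), (27, 10)) = 49.0306
d((-21, 0), (4, -27)) = 36.7967
d((-21, 0), (4, 8)) = 26.2488
d((-21, 0), (16, 16)) = 40.3113
d((-6, 22), (11, 15)) = 18.3848
d((-6, 22), (-21, 20)) = 15.1327
d((-6, 22), (3, -16)) = 39.0512
d((-6, 22), (27, 10)) = 35.1141
d((-6, 22), (4, -27)) = 50.01
d((-6, 22), (4, 8)) = 17.2047
d((-6, 22), (16, 16)) = 22.8035
d((11, 15), (-21, 20)) = 32.3883
d((11, 15), (3, -16)) = 32.0156
d((11, 15), (27, 10)) = 16.7631
d((11, 15), (4, -27)) = 42.5793
d((11, 15), (4, 8)) = 9.8995
d((11, 15), (16, 16)) = 5.099 <-- minimum
d((-21, 20), (3, -16)) = 43.2666
d((-21, 20), (27, 10)) = 49.0306
d((-21, 20), (4, -27)) = 53.2353
d((-21, 20), (4, 8)) = 27.7308
d((-21, 20), (16, 16)) = 37.2156
d((3, -16), (27, 10)) = 35.3836
d((3, -16), (4, -27)) = 11.0454
d((3, -16), (4, 8)) = 24.0208
d((3, -16), (16, 16)) = 34.5398
d((27, 10), (4, -27)) = 43.566
d((27, 10), (4, 8)) = 23.0868
d((27, 10), (16, 16)) = 12.53
d((4, -27), (4, 8)) = 35.0
d((4, -27), (16, 16)) = 44.643
d((4, 8), (16, 16)) = 14.4222

Closest pair: (11, 15) and (16, 16) with distance 5.099

The closest pair is (11, 15) and (16, 16) with Euclidean distance 5.099. For 10 points, brute-force pairwise comparison is shown above. For large n, the divide-and-conquer algorithm (sort by x, recurse on halves, check the dividing strip) achieves O(n log n).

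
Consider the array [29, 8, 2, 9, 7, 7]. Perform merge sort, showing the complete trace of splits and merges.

Merge sort trace:

Split: [29, 8, 2, 9, 7, 7] -> [29, 8, 2] and [9, 7, 7]
  Split: [29, 8, 2] -> [29] and [8, 2]
    Split: [8, 2] -> [8] and [2]
    Merge: [8] + [2] -> [2, 8]
  Merge: [29] + [2, 8] -> [2, 8, 29]
  Split: [9, 7, 7] -> [9] and [7, 7]
    Split: [7, 7] -> [7] and [7]
    Merge: [7] + [7] -> [7, 7]
  Merge: [9] + [7, 7] -> [7, 7, 9]
Merge: [2, 8, 29] + [7, 7, 9] -> [2, 7, 7, 8, 9, 29]

Final sorted array: [2, 7, 7, 8, 9, 29]

The merge sort proceeds by recursively splitting the array and merging sorted halves.
After all merges, the sorted array is [2, 7, 7, 8, 9, 29].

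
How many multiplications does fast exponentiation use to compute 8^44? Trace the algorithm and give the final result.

Computing 8^44 by squaring (build up from 8^1; each line after the first costs one multiplication):

8^1 = 8
8^2 = (8^1)^2 = 8^2 = 64
8^4 = (8^2)^2 = 64^2 = 4096
8^5 = 8 * 8^4 = 8 * 4096 = 32768
8^10 = (8^5)^2 = 32768^2 = 1073741824
8^11 = 8 * 8^10 = 8 * 1073741824 = 8589934592
8^22 = (8^11)^2 = 8589934592^2 = 73786976294838206464
8^44 = (8^22)^2 = 73786976294838206464^2 = 5444517870735015415413993718908291383296

Result: 5444517870735015415413993718908291383296
Multiplications needed: 7 (7 lines after 8^1)

8^44 = 5444517870735015415413993718908291383296. Using exponentiation by squaring, this requires 7 multiplications. The key idea: if the exponent is even, square the half-power; if odd, multiply by the base once.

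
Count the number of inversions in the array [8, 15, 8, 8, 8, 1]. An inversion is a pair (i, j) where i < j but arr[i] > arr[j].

Finding inversions in [8, 15, 8, 8, 8, 1]:

(0, 5): arr[0]=8 > arr[5]=1
(1, 2): arr[1]=15 > arr[2]=8
(1, 3): arr[1]=15 > arr[3]=8
(1, 4): arr[1]=15 > arr[4]=8
(1, 5): arr[1]=15 > arr[5]=1
(2, 5): arr[2]=8 > arr[5]=1
(3, 5): arr[3]=8 > arr[5]=1
(4, 5): arr[4]=8 > arr[5]=1

Total inversions: 8

The array has 8 inversion(s): (0,5), (1,2), (1,3), (1,4), (1,5), (2,5), (3,5), (4,5). Each pair (i,j) satisfies i < j and arr[i] > arr[j].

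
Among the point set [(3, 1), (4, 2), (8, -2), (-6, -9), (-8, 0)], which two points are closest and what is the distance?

Computing all pairwise distances among 5 points:

d((3, 1), (4, 2)) = 1.4142 <-- minimum
d((3, 1), (8, -2)) = 5.831
d((3, 1), (-6, -9)) = 13.4536
d((3, 1), (-8, 0)) = 11.0454
d((4, 2), (8, -2)) = 5.6569
d((4, 2), (-6, -9)) = 14.8661
d((4, 2), (-8, 0)) = 12.1655
d((8, -2), (-6, -9)) = 15.6525
d((8, -2), (-8, 0)) = 16.1245
d((-6, -9), (-8, 0)) = 9.2195

Closest pair: (3, 1) and (4, 2) with distance 1.4142

The closest pair is (3, 1) and (4, 2) with Euclidean distance 1.4142. For 5 points, brute-force pairwise comparison is shown above. For large n, the divide-and-conquer algorithm (sort by x, recurse on halves, check the dividing strip) achieves O(n log n).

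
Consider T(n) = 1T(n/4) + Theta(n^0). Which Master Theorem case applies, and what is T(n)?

Master Theorem for T(n) = 1T(n/4) + O(n^0):

a = 1, b = 4, c = 0
log_b(a) = log_4(1) = 0.0000

Case 2: c = 0 = log_4(1) = 0.0000
T(n) = O(n^0 log n) = O(log n)

For T(n) = 1T(n/4) + O(n^0): log_4(1) = 0.0000. This is Case 2 of the Master Theorem (c = log_b(a), equal work at all levels), giving O(log n).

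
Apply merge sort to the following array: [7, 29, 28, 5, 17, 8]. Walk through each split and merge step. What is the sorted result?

Merge sort trace:

Split: [7, 29, 28, 5, 17, 8] -> [7, 29, 28] and [5, 17, 8]
  Split: [7, 29, 28] -> [7] and [29, 28]
    Split: [29, 28] -> [29] and [28]
    Merge: [29] + [28] -> [28, 29]
  Merge: [7] + [28, 29] -> [7, 28, 29]
  Split: [5, 17, 8] -> [5] and [17, 8]
    Split: [17, 8] -> [17] and [8]
    Merge: [17] + [8] -> [8, 17]
  Merge: [5] + [8, 17] -> [5, 8, 17]
Merge: [7, 28, 29] + [5, 8, 17] -> [5, 7, 8, 17, 28, 29]

Final sorted array: [5, 7, 8, 17, 28, 29]

The merge sort proceeds by recursively splitting the array and merging sorted halves.
After all merges, the sorted array is [5, 7, 8, 17, 28, 29].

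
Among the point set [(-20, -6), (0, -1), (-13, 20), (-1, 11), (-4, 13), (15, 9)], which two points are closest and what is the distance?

Computing all pairwise distances among 6 points:

d((-20, -6), (0, -1)) = 20.6155
d((-20, -6), (-13, 20)) = 26.9258
d((-20, -6), (-1, 11)) = 25.4951
d((-20, -6), (-4, 13)) = 24.8395
d((-20, -6), (15, 9)) = 38.0789
d((0, -1), (-13, 20)) = 24.6982
d((0, -1), (-1, 11)) = 12.0416
d((0, -1), (-4, 13)) = 14.5602
d((0, -1), (15, 9)) = 18.0278
d((-13, 20), (-1, 11)) = 15.0
d((-13, 20), (-4, 13)) = 11.4018
d((-13, 20), (15, 9)) = 30.0832
d((-1, 11), (-4, 13)) = 3.6056 <-- minimum
d((-1, 11), (15, 9)) = 16.1245
d((-4, 13), (15, 9)) = 19.4165

Closest pair: (-1, 11) and (-4, 13) with distance 3.6056

The closest pair is (-1, 11) and (-4, 13) with Euclidean distance 3.6056. For 6 points, brute-force pairwise comparison is shown above. For large n, the divide-and-conquer algorithm (sort by x, recurse on halves, check the dividing strip) achieves O(n log n).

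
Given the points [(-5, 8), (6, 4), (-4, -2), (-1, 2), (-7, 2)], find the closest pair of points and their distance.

Computing all pairwise distances among 5 points:

d((-5, 8), (6, 4)) = 11.7047
d((-5, 8), (-4, -2)) = 10.0499
d((-5, 8), (-1, 2)) = 7.2111
d((-5, 8), (-7, 2)) = 6.3246
d((6, 4), (-4, -2)) = 11.6619
d((6, 4), (-1, 2)) = 7.2801
d((6, 4), (-7, 2)) = 13.1529
d((-4, -2), (-1, 2)) = 5.0 <-- minimum
d((-4, -2), (-7, 2)) = 5.0 <-- minimum
d((-1, 2), (-7, 2)) = 6.0

Minimum distance: 5.0 (tie among 2 pairs: (-4, -2) and (-1, 2); (-4, -2) and (-7, 2))

The minimum Euclidean distance is 5.0. There is a tie: 2 pairs achieve this minimum — (-4, -2) and (-1, 2); (-4, -2) and (-7, 2). Any of these is a valid closest pair. For 5 points, brute-force pairwise comparison is shown above. For large n, the divide-and-conquer algorithm (sort by x, recurse on halves, check the dividing strip) achieves O(n log n).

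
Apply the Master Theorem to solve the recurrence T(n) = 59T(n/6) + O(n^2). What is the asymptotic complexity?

Master Theorem for T(n) = 59T(n/6) + O(n^2):

a = 59, b = 6, c = 2
log_b(a) = log_6(59) = 2.2757

Case 1: c = 2 < log_6(59) = 2.2757
T(n) = O(n^(log_6 59))

For T(n) = 59T(n/6) + O(n^2): log_6(59) = 2.2757. This is Case 1 of the Master Theorem (c < log_b(a), work dominated by leaves), giving O(n^(log_6 59)).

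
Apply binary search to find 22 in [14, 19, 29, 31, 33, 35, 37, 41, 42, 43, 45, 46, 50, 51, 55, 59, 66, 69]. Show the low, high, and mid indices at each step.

Binary search for 22 in [14, 19, 29, 31, 33, 35, 37, 41, 42, 43, 45, 46, 50, 51, 55, 59, 66, 69]:

lo=0, hi=17, mid=8, arr[mid]=42 -> 42 > 22, search left half
lo=0, hi=7, mid=3, arr[mid]=31 -> 31 > 22, search left half
lo=0, hi=2, mid=1, arr[mid]=19 -> 19 < 22, search right half
lo=2, hi=2, mid=2, arr[mid]=29 -> 29 > 22, search left half
lo=2 > hi=1, target 22 not found

Binary search determines that 22 is not in the array after 4 comparisons. The search space was exhausted without finding the target.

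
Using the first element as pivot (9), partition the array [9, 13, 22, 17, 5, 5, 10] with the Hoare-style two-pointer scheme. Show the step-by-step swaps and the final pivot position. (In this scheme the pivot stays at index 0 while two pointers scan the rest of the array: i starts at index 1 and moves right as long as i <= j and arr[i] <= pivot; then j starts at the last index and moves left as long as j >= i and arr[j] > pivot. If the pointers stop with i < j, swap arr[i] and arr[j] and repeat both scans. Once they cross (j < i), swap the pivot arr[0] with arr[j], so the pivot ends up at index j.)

Hoare-style two-pointer partition with pivot = 9:

Initial array: [9, 13, 22, 17, 5, 5, 10]

Pointers start at i = 1, j = 6.
i stops at index 1 (arr[1]=13 > 9), j stops at index 5 (arr[5]=5 <= 9): swap arr[1] and arr[5], array becomes [9, 5, 22, 17, 5, 13, 10]
i stops at index 2 (arr[2]=22 > 9), j stops at index 4 (arr[4]=5 <= 9): swap arr[2] and arr[4], array becomes [9, 5, 5, 17, 22, 13, 10]
i ends at 3, j ends at 2: the pointers have crossed (j < i), so scanning stops.

Swap pivot arr[0] with arr[2] to place pivot at position 2: [5, 5, 9, 17, 22, 13, 10]
Pivot position: 2

After partitioning with pivot 9, the array becomes [5, 5, 9, 17, 22, 13, 10]. The pivot is placed at index 2. All elements to the left of the pivot are <= 9, and all elements to the right are > 9.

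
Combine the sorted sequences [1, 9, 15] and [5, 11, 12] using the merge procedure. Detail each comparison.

Merging process:

Compare 1 vs 5: take 1 from left. Merged: [1]
Compare 9 vs 5: take 5 from right. Merged: [1, 5]
Compare 9 vs 11: take 9 from left. Merged: [1, 5, 9]
Compare 15 vs 11: take 11 from right. Merged: [1, 5, 9, 11]
Compare 15 vs 12: take 12 from right. Merged: [1, 5, 9, 11, 12]
Append remaining from left: [15]. Merged: [1, 5, 9, 11, 12, 15]

Final merged array: [1, 5, 9, 11, 12, 15]
Total comparisons: 5

The merged array is [1, 5, 9, 11, 12, 15], requiring 5 comparisons. The merge step runs in O(n) time where n is the total number of elements.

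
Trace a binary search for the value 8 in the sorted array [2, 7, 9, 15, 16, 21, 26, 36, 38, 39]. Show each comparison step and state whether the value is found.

Binary search for 8 in [2, 7, 9, 15, 16, 21, 26, 36, 38, 39]:

lo=0, hi=9, mid=4, arr[mid]=16 -> 16 > 8, search left half
lo=0, hi=3, mid=1, arr[mid]=7 -> 7 < 8, search right half
lo=2, hi=3, mid=2, arr[mid]=9 -> 9 > 8, search left half
lo=2 > hi=1, target 8 not found

Binary search determines that 8 is not in the array after 3 comparisons. The search space was exhausted without finding the target.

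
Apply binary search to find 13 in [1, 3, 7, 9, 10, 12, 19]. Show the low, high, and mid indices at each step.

Binary search for 13 in [1, 3, 7, 9, 10, 12, 19]:

lo=0, hi=6, mid=3, arr[mid]=9 -> 9 < 13, search right half
lo=4, hi=6, mid=5, arr[mid]=12 -> 12 < 13, search right half
lo=6, hi=6, mid=6, arr[mid]=19 -> 19 > 13, search left half
lo=6 > hi=5, target 13 not found

Binary search determines that 13 is not in the array after 3 comparisons. The search space was exhausted without finding the target.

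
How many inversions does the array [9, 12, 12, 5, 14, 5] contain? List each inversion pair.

Finding inversions in [9, 12, 12, 5, 14, 5]:

(0, 3): arr[0]=9 > arr[3]=5
(0, 5): arr[0]=9 > arr[5]=5
(1, 3): arr[1]=12 > arr[3]=5
(1, 5): arr[1]=12 > arr[5]=5
(2, 3): arr[2]=12 > arr[3]=5
(2, 5): arr[2]=12 > arr[5]=5
(4, 5): arr[4]=14 > arr[5]=5

Total inversions: 7

The array has 7 inversion(s): (0,3), (0,5), (1,3), (1,5), (2,3), (2,5), (4,5). Each pair (i,j) satisfies i < j and arr[i] > arr[j].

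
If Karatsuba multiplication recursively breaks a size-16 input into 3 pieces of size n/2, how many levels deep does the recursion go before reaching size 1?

For divide and conquer with division factor 2:

Problem sizes at each level:
Level 0: 16
Level 1: 8
Level 2: 4
Level 3: 2
Level 4: 1

The root is level 0 and the size-1 base case is level 4 (the tree spans levels 0 through 4, i.e. 5 levels counting the root), so the depth is the number of divisions: log_2(16) = 4

The recursion tree depth is log_2(16) = 4. At each level, the problem size is divided by 2, so it takes 4 divisions to reduce to a base case of size 1. The algorithm makes 3 recursive calls at each level.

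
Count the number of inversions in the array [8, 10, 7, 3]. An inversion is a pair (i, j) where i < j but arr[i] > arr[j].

Finding inversions in [8, 10, 7, 3]:

(0, 2): arr[0]=8 > arr[2]=7
(0, 3): arr[0]=8 > arr[3]=3
(1, 2): arr[1]=10 > arr[2]=7
(1, 3): arr[1]=10 > arr[3]=3
(2, 3): arr[2]=7 > arr[3]=3

Total inversions: 5

The array has 5 inversion(s): (0,2), (0,3), (1,2), (1,3), (2,3). Each pair (i,j) satisfies i < j and arr[i] > arr[j].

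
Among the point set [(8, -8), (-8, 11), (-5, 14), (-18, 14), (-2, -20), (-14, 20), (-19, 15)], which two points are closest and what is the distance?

Computing all pairwise distances among 7 points:

d((8, -8), (-8, 11)) = 24.8395
d((8, -8), (-5, 14)) = 25.5539
d((8, -8), (-18, 14)) = 34.0588
d((8, -8), (-2, -20)) = 15.6205
d((8, -8), (-14, 20)) = 35.609
d((8, -8), (-19, 15)) = 35.4683
d((-8, 11), (-5, 14)) = 4.2426
d((-8, 11), (-18, 14)) = 10.4403
d((-8, 11), (-2, -20)) = 31.5753
d((-8, 11), (-14, 20)) = 10.8167
d((-8, 11), (-19, 15)) = 11.7047
d((-5, 14), (-18, 14)) = 13.0
d((-5, 14), (-2, -20)) = 34.1321
d((-5, 14), (-14, 20)) = 10.8167
d((-5, 14), (-19, 15)) = 14.0357
d((-18, 14), (-2, -20)) = 37.5766
d((-18, 14), (-14, 20)) = 7.2111
d((-18, 14), (-19, 15)) = 1.4142 <-- minimum
d((-2, -20), (-14, 20)) = 41.7612
d((-2, -20), (-19, 15)) = 38.9102
d((-14, 20), (-19, 15)) = 7.0711

Closest pair: (-18, 14) and (-19, 15) with distance 1.4142

The closest pair is (-18, 14) and (-19, 15) with Euclidean distance 1.4142. For 7 points, brute-force pairwise comparison is shown above. For large n, the divide-and-conquer algorithm (sort by x, recurse on halves, check the dividing strip) achieves O(n log n).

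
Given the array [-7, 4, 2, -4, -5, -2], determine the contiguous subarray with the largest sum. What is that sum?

Using Kadane's algorithm on [-7, 4, 2, -4, -5, -2]:

Scanning through the array:
Position 1 (value 4): max_ending_here = 4, max_so_far = 4
Position 2 (value 2): max_ending_here = 6, max_so_far = 6
Position 3 (value -4): max_ending_here = 2, max_so_far = 6
Position 4 (value -5): max_ending_here = -3, max_so_far = 6
Position 5 (value -2): max_ending_here = -2, max_so_far = 6

Maximum subarray: [4, 2]
Maximum sum: 6

The maximum subarray is [4, 2] with sum 6. This subarray runs from index 1 to index 2.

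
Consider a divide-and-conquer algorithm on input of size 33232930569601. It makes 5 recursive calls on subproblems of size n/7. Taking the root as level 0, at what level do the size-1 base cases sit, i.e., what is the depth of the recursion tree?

For divide and conquer with division factor 7:

Problem sizes at each level:
Level 0: 33232930569601
Level 1: 4747561509943
Level 2: 678223072849
Level 3: 96889010407
Level 4: 13841287201
Level 5: 1977326743
Level 6: 282475249
Level 7: 40353607
Level 8: 5764801
Level 9: 823543
Level 10: 117649
Level 11: 16807
Level 12: 2401
Level 13: 343
Level 14: 49
Level 15: 7
Level 16: 1

The root is level 0 and the size-1 base case is level 16 (the tree spans levels 0 through 16, i.e. 17 levels counting the root), so the depth is the number of divisions: log_7(33232930569601) = 16

The recursion tree depth is log_7(33232930569601) = 16. At each level, the problem size is divided by 7, so it takes 16 divisions to reduce to a base case of size 1. The algorithm makes 5 recursive calls at each level.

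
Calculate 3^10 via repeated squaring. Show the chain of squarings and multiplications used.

Computing 3^10 by squaring (build up from 3^1; each line after the first costs one multiplication):

3^1 = 3
3^2 = (3^1)^2 = 3^2 = 9
3^4 = (3^2)^2 = 9^2 = 81
3^5 = 3 * 3^4 = 3 * 81 = 243
3^10 = (3^5)^2 = 243^2 = 59049

Result: 59049
Multiplications needed: 4 (4 lines after 3^1)

3^10 = 59049. Using exponentiation by squaring, this requires 4 multiplications. The key idea: if the exponent is even, square the half-power; if odd, multiply by the base once.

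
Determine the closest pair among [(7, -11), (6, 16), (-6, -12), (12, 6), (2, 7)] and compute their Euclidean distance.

Computing all pairwise distances among 5 points:

d((7, -11), (6, 16)) = 27.0185
d((7, -11), (-6, -12)) = 13.0384
d((7, -11), (12, 6)) = 17.72
d((7, -11), (2, 7)) = 18.6815
d((6, 16), (-6, -12)) = 30.4631
d((6, 16), (12, 6)) = 11.6619
d((6, 16), (2, 7)) = 9.8489 <-- minimum
d((-6, -12), (12, 6)) = 25.4558
d((-6, -12), (2, 7)) = 20.6155
d((12, 6), (2, 7)) = 10.0499

Closest pair: (6, 16) and (2, 7) with distance 9.8489

The closest pair is (6, 16) and (2, 7) with Euclidean distance 9.8489. For 5 points, brute-force pairwise comparison is shown above. For large n, the divide-and-conquer algorithm (sort by x, recurse on halves, check the dividing strip) achieves O(n log n).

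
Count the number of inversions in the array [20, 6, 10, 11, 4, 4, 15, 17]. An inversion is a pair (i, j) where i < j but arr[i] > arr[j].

Finding inversions in [20, 6, 10, 11, 4, 4, 15, 17]:

(0, 1): arr[0]=20 > arr[1]=6
(0, 2): arr[0]=20 > arr[2]=10
(0, 3): arr[0]=20 > arr[3]=11
(0, 4): arr[0]=20 > arr[4]=4
(0, 5): arr[0]=20 > arr[5]=4
(0, 6): arr[0]=20 > arr[6]=15
(0, 7): arr[0]=20 > arr[7]=17
(1, 4): arr[1]=6 > arr[4]=4
(1, 5): arr[1]=6 > arr[5]=4
(2, 4): arr[2]=10 > arr[4]=4
(2, 5): arr[2]=10 > arr[5]=4
(3, 4): arr[3]=11 > arr[4]=4
(3, 5): arr[3]=11 > arr[5]=4

Total inversions: 13

The array has 13 inversion(s): (0,1), (0,2), (0,3), (0,4), (0,5), (0,6), (0,7), (1,4), (1,5), (2,4), (2,5), (3,4), (3,5). Each pair (i,j) satisfies i < j and arr[i] > arr[j].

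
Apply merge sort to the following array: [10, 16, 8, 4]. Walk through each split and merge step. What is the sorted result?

Merge sort trace:

Split: [10, 16, 8, 4] -> [10, 16] and [8, 4]
  Split: [10, 16] -> [10] and [16]
  Merge: [10] + [16] -> [10, 16]
  Split: [8, 4] -> [8] and [4]
  Merge: [8] + [4] -> [4, 8]
Merge: [10, 16] + [4, 8] -> [4, 8, 10, 16]

Final sorted array: [4, 8, 10, 16]

The merge sort proceeds by recursively splitting the array and merging sorted halves.
After all merges, the sorted array is [4, 8, 10, 16].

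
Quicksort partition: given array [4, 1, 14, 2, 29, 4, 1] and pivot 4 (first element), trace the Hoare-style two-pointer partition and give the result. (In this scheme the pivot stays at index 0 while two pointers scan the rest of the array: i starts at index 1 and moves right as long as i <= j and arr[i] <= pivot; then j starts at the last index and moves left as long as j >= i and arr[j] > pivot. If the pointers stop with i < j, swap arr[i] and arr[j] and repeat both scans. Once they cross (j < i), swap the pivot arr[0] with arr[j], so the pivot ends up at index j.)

Hoare-style two-pointer partition with pivot = 4:

Initial array: [4, 1, 14, 2, 29, 4, 1]

Pointers start at i = 1, j = 6.
i stops at index 2 (arr[2]=14 > 4), j stops at index 6 (arr[6]=1 <= 4): swap arr[2] and arr[6], array becomes [4, 1, 1, 2, 29, 4, 14]
i stops at index 4 (arr[4]=29 > 4), j stops at index 5 (arr[5]=4 <= 4): swap arr[4] and arr[5], array becomes [4, 1, 1, 2, 4, 29, 14]
i ends at 5, j ends at 4: the pointers have crossed (j < i), so scanning stops.

Swap pivot arr[0] with arr[4] to place pivot at position 4: [4, 1, 1, 2, 4, 29, 14]
Pivot position: 4

After partitioning with pivot 4, the array becomes [4, 1, 1, 2, 4, 29, 14]. The pivot is placed at index 4. All elements to the left of the pivot are <= 4, and all elements to the right are > 4.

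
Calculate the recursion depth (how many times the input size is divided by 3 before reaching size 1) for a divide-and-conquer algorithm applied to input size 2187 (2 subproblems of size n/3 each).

For divide and conquer with division factor 3:

Problem sizes at each level:
Level 0: 2187
Level 1: 729
Level 2: 243
Level 3: 81
Level 4: 27
Level 5: 9
Level 6: 3
Level 7: 1

The root is level 0 and the size-1 base case is level 7 (the tree spans levels 0 through 7, i.e. 8 levels counting the root), so the depth is the number of divisions: log_3(2187) = 7

The recursion tree depth is log_3(2187) = 7. At each level, the problem size is divided by 3, so it takes 7 divisions to reduce to a base case of size 1. The algorithm makes 2 recursive calls at each level.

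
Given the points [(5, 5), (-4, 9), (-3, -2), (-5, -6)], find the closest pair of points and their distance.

Computing all pairwise distances among 4 points:

d((5, 5), (-4, 9)) = 9.8489
d((5, 5), (-3, -2)) = 10.6301
d((5, 5), (-5, -6)) = 14.8661
d((-4, 9), (-3, -2)) = 11.0454
d((-4, 9), (-5, -6)) = 15.0333
d((-3, -2), (-5, -6)) = 4.4721 <-- minimum

Closest pair: (-3, -2) and (-5, -6) with distance 4.4721

The closest pair is (-3, -2) and (-5, -6) with Euclidean distance 4.4721. For 4 points, brute-force pairwise comparison is shown above. For large n, the divide-and-conquer algorithm (sort by x, recurse on halves, check the dividing strip) achieves O(n log n).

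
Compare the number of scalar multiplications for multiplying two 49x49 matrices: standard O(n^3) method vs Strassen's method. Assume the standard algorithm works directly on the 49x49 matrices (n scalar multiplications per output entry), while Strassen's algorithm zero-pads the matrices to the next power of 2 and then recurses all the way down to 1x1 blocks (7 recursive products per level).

Matrix multiplication for 49x49 matrices:

Strassen's algorithm requires power-of-2 dimensions. Pad 49x49 to 64x64 (next power of 2).

Standard algorithm: 49^3 = 117649 multiplications
Strassen's algorithm: 7^(log2(64)) = 7^6 = 117649 multiplications
Savings: 117649 - 117649 = 0 multiplications

Standard: 117649 multiplications (49^3). Strassen: 117649 multiplications (7^6, after padding to 64x64). Strassen reduces 8 recursive multiplications to 7 at each level.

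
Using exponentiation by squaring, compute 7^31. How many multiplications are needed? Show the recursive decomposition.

Computing 7^31 by squaring (build up from 7^1; each line after the first costs one multiplication):

7^1 = 7
7^2 = (7^1)^2 = 7^2 = 49
7^3 = 7 * 7^2 = 7 * 49 = 343
7^6 = (7^3)^2 = 343^2 = 117649
7^7 = 7 * 7^6 = 7 * 117649 = 823543
7^14 = (7^7)^2 = 823543^2 = 678223072849
7^15 = 7 * 7^14 = 7 * 678223072849 = 4747561509943
7^30 = (7^15)^2 = 4747561509943^2 = 22539340290692258087863249
7^31 = 7 * 7^30 = 7 * 22539340290692258087863249 = 157775382034845806615042743

Result: 157775382034845806615042743
Multiplications needed: 8 (8 lines after 7^1)

7^31 = 157775382034845806615042743. Using exponentiation by squaring, this requires 8 multiplications. The key idea: if the exponent is even, square the half-power; if odd, multiply by the base once.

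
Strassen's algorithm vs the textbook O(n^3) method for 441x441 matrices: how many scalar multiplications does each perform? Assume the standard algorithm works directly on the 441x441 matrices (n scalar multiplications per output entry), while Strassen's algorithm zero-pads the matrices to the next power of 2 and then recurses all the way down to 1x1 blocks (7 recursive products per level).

Matrix multiplication for 441x441 matrices:

Strassen's algorithm requires power-of-2 dimensions. Pad 441x441 to 512x512 (next power of 2).

Standard algorithm: 441^3 = 85766121 multiplications
Strassen's algorithm: 7^(log2(512)) = 7^9 = 40353607 multiplications
Savings: 85766121 - 40353607 = 45412514 multiplications

Standard: 85766121 multiplications (441^3). Strassen: 40353607 multiplications (7^9, after padding to 512x512). Strassen reduces 8 recursive multiplications to 7 at each level.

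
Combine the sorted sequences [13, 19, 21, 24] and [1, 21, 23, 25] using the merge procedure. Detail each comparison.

Merging process:

Compare 13 vs 1: take 1 from right. Merged: [1]
Compare 13 vs 21: take 13 from left. Merged: [1, 13]
Compare 19 vs 21: take 19 from left. Merged: [1, 13, 19]
Compare 21 vs 21: take 21 from left. Merged: [1, 13, 19, 21]
Compare 24 vs 21: take 21 from right. Merged: [1, 13, 19, 21, 21]
Compare 24 vs 23: take 23 from right. Merged: [1, 13, 19, 21, 21, 23]
Compare 24 vs 25: take 24 from left. Merged: [1, 13, 19, 21, 21, 23, 24]
Append remaining from right: [25]. Merged: [1, 13, 19, 21, 21, 23, 24, 25]

Final merged array: [1, 13, 19, 21, 21, 23, 24, 25]
Total comparisons: 7

The merged array is [1, 13, 19, 21, 21, 23, 24, 25], requiring 7 comparisons. The merge step runs in O(n) time where n is the total number of elements.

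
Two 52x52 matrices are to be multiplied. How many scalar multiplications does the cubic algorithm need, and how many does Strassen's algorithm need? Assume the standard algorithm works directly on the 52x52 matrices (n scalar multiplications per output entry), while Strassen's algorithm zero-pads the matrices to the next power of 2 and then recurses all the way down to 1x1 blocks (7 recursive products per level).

Matrix multiplication for 52x52 matrices:

Strassen's algorithm requires power-of-2 dimensions. Pad 52x52 to 64x64 (next power of 2).

Standard algorithm: 52^3 = 140608 multiplications
Strassen's algorithm: 7^(log2(64)) = 7^6 = 117649 multiplications
Savings: 140608 - 117649 = 22959 multiplications

Standard: 140608 multiplications (52^3). Strassen: 117649 multiplications (7^6, after padding to 64x64). Strassen reduces 8 recursive multiplications to 7 at each level.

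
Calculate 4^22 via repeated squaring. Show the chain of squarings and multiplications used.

Computing 4^22 by squaring (build up from 4^1; each line after the first costs one multiplication):

4^1 = 4
4^2 = (4^1)^2 = 4^2 = 16
4^4 = (4^2)^2 = 16^2 = 256
4^5 = 4 * 4^4 = 4 * 256 = 1024
4^10 = (4^5)^2 = 1024^2 = 1048576
4^11 = 4 * 4^10 = 4 * 1048576 = 4194304
4^22 = (4^11)^2 = 4194304^2 = 17592186044416

Result: 17592186044416
Multiplications needed: 6 (6 lines after 4^1)

4^22 = 17592186044416. Using exponentiation by squaring, this requires 6 multiplications. The key idea: if the exponent is even, square the half-power; if odd, multiply by the base once.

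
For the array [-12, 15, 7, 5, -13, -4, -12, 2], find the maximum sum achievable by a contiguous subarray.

Using Kadane's algorithm on [-12, 15, 7, 5, -13, -4, -12, 2]:

Scanning through the array:
Position 1 (value 15): max_ending_here = 15, max_so_far = 15
Position 2 (value 7): max_ending_here = 22, max_so_far = 22
Position 3 (value 5): max_ending_here = 27, max_so_far = 27
Position 4 (value -13): max_ending_here = 14, max_so_far = 27
Position 5 (value -4): max_ending_here = 10, max_so_far = 27
Position 6 (value -12): max_ending_here = -2, max_so_far = 27
Position 7 (value 2): max_ending_here = 2, max_so_far = 27

Maximum subarray: [15, 7, 5]
Maximum sum: 27

The maximum subarray is [15, 7, 5] with sum 27. This subarray runs from index 1 to index 3.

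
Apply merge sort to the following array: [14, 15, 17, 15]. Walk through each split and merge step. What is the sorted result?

Merge sort trace:

Split: [14, 15, 17, 15] -> [14, 15] and [17, 15]
  Split: [14, 15] -> [14] and [15]
  Merge: [14] + [15] -> [14, 15]
  Split: [17, 15] -> [17] and [15]
  Merge: [17] + [15] -> [15, 17]
Merge: [14, 15] + [15, 17] -> [14, 15, 15, 17]

Final sorted array: [14, 15, 15, 17]

The merge sort proceeds by recursively splitting the array and merging sorted halves.
After all merges, the sorted array is [14, 15, 15, 17].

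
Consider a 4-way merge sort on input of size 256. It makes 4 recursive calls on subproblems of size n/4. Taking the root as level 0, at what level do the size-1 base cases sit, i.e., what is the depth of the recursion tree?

For divide and conquer with division factor 4:

Problem sizes at each level:
Level 0: 256
Level 1: 64
Level 2: 16
Level 3: 4
Level 4: 1

The root is level 0 and the size-1 base case is level 4 (the tree spans levels 0 through 4, i.e. 5 levels counting the root), so the depth is the number of divisions: log_4(256) = 4

The recursion tree depth is log_4(256) = 4. At each level, the problem size is divided by 4, so it takes 4 divisions to reduce to a base case of size 1. The algorithm makes 4 recursive calls at each level.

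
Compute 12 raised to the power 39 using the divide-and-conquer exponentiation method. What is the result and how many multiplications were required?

Computing 12^39 by squaring (build up from 12^1; each line after the first costs one multiplication):

12^1 = 12
12^2 = (12^1)^2 = 12^2 = 144
12^4 = (12^2)^2 = 144^2 = 20736
12^8 = (12^4)^2 = 20736^2 = 429981696
12^9 = 12 * 12^8 = 12 * 429981696 = 5159780352
12^18 = (12^9)^2 = 5159780352^2 = 26623333280885243904
12^19 = 12 * 12^18 = 12 * 26623333280885243904 = 319479999370622926848
12^38 = (12^19)^2 = 319479999370622926848^2 = 102067469997853225734913580209377959215104
12^39 = 12 * 12^38 = 12 * 102067469997853225734913580209377959215104 = 1224809639974238708818962962512535510581248

Result: 1224809639974238708818962962512535510581248
Multiplications needed: 8 (8 lines after 12^1)

12^39 = 1224809639974238708818962962512535510581248. Using exponentiation by squaring, this requires 8 multiplications. The key idea: if the exponent is even, square the half-power; if odd, multiply by the base once.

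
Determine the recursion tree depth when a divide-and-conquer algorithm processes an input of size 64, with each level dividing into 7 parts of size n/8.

For divide and conquer with division factor 8:

Problem sizes at each level:
Level 0: 64
Level 1: 8
Level 2: 1

The root is level 0 and the size-1 base case is level 2 (the tree spans levels 0 through 2, i.e. 3 levels counting the root), so the depth is the number of divisions: log_8(64) = 2

The recursion tree depth is log_8(64) = 2. At each level, the problem size is divided by 8, so it takes 2 divisions to reduce to a base case of size 1. The algorithm makes 7 recursive calls at each level.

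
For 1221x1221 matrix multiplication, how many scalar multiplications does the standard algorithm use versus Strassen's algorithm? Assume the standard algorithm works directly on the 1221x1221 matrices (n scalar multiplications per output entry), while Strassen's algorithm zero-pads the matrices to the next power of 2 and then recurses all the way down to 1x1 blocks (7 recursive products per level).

Matrix multiplication for 1221x1221 matrices:

Strassen's algorithm requires power-of-2 dimensions. Pad 1221x1221 to 2048x2048 (next power of 2).

Standard algorithm: 1221^3 = 1820316861 multiplications
Strassen's algorithm: 7^(log2(2048)) = 7^11 = 1977326743 multiplications
Difference: 1820316861 - 1977326743 = -157009882 (Strassen uses MORE here due to padding overhead — for small or just-over-power-of-2 n, padding can outweigh the per-level savings)

Standard: 1820316861 multiplications (1221^3). Strassen: 1977326743 multiplications (7^11, after padding to 2048x2048). Strassen reduces 8 recursive multiplications to 7 at each level.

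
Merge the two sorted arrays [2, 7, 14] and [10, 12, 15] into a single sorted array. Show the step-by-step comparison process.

Merging process:

Compare 2 vs 10: take 2 from left. Merged: [2]
Compare 7 vs 10: take 7 from left. Merged: [2, 7]
Compare 14 vs 10: take 10 from right. Merged: [2, 7, 10]
Compare 14 vs 12: take 12 from right. Merged: [2, 7, 10, 12]
Compare 14 vs 15: take 14 from left. Merged: [2, 7, 10, 12, 14]
Append remaining from right: [15]. Merged: [2, 7, 10, 12, 14, 15]

Final merged array: [2, 7, 10, 12, 14, 15]
Total comparisons: 5

The merged array is [2, 7, 10, 12, 14, 15], requiring 5 comparisons. The merge step runs in O(n) time where n is the total number of elements.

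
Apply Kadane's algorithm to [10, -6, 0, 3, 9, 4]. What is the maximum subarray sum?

Using Kadane's algorithm on [10, -6, 0, 3, 9, 4]:

Scanning through the array:
Position 1 (value -6): max_ending_here = 4, max_so_far = 10
Position 2 (value 0): max_ending_here = 4, max_so_far = 10
Position 3 (value 3): max_ending_here = 7, max_so_far = 10
Position 4 (value 9): max_ending_here = 16, max_so_far = 16
Position 5 (value 4): max_ending_here = 20, max_so_far = 20

Maximum subarray: [10, -6, 0, 3, 9, 4]
Maximum sum: 20

The maximum subarray is [10, -6, 0, 3, 9, 4] with sum 20. This subarray runs from index 0 to index 5.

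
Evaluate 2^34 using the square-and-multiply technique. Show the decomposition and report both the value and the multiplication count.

Computing 2^34 by squaring (build up from 2^1; each line after the first costs one multiplication):

2^1 = 2
2^2 = (2^1)^2 = 2^2 = 4
2^4 = (2^2)^2 = 4^2 = 16
2^8 = (2^4)^2 = 16^2 = 256
2^16 = (2^8)^2 = 256^2 = 65536
2^17 = 2 * 2^16 = 2 * 65536 = 131072
2^34 = (2^17)^2 = 131072^2 = 17179869184

Result: 17179869184
Multiplications needed: 6 (6 lines after 2^1)

2^34 = 17179869184. Using exponentiation by squaring, this requires 6 multiplications. The key idea: if the exponent is even, square the half-power; if odd, multiply by the base once.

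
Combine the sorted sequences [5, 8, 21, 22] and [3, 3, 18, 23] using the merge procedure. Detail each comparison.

Merging process:

Compare 5 vs 3: take 3 from right. Merged: [3]
Compare 5 vs 3: take 3 from right. Merged: [3, 3]
Compare 5 vs 18: take 5 from left. Merged: [3, 3, 5]
Compare 8 vs 18: take 8 from left. Merged: [3, 3, 5, 8]
Compare 21 vs 18: take 18 from right. Merged: [3, 3, 5, 8, 18]
Compare 21 vs 23: take 21 from left. Merged: [3, 3, 5, 8, 18, 21]
Compare 22 vs 23: take 22 from left. Merged: [3, 3, 5, 8, 18, 21, 22]
Append remaining from right: [23]. Merged: [3, 3, 5, 8, 18, 21, 22, 23]

Final merged array: [3, 3, 5, 8, 18, 21, 22, 23]
Total comparisons: 7

The merged array is [3, 3, 5, 8, 18, 21, 22, 23], requiring 7 comparisons. The merge step runs in O(n) time where n is the total number of elements.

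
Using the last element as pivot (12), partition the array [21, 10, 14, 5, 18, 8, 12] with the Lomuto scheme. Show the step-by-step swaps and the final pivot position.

Lomuto partition with pivot = 12:

Initial array: [21, 10, 14, 5, 18, 8, 12]

arr[0]=21 > 12: no swap
arr[1]=10 <= 12: swap with position 0, array becomes [10, 21, 14, 5, 18, 8, 12]
arr[2]=14 > 12: no swap
arr[3]=5 <= 12: swap with position 1, array becomes [10, 5, 14, 21, 18, 8, 12]
arr[4]=18 > 12: no swap
arr[5]=8 <= 12: swap with position 2, array becomes [10, 5, 8, 21, 18, 14, 12]

Place pivot at position 3: [10, 5, 8, 12, 18, 14, 21]
Pivot position: 3

After partitioning with pivot 12, the array becomes [10, 5, 8, 12, 18, 14, 21]. The pivot is placed at index 3. All elements to the left of the pivot are <= 12, and all elements to the right are > 12.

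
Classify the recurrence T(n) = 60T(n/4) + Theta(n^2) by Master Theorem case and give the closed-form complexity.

Master Theorem for T(n) = 60T(n/4) + O(n^2):

a = 60, b = 4, c = 2
log_b(a) = log_4(60) = 2.9534

Case 1: c = 2 < log_4(60) = 2.9534
T(n) = O(n^(log_4 60))

For T(n) = 60T(n/4) + O(n^2): log_4(60) = 2.9534. This is Case 1 of the Master Theorem (c < log_b(a), work dominated by leaves), giving O(n^(log_4 60)).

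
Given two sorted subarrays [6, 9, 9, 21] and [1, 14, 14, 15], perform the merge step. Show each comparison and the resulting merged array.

Merging process:

Compare 6 vs 1: take 1 from right. Merged: [1]
Compare 6 vs 14: take 6 from left. Merged: [1, 6]
Compare 9 vs 14: take 9 from left. Merged: [1, 6, 9]
Compare 9 vs 14: take 9 from left. Merged: [1, 6, 9, 9]
Compare 21 vs 14: take 14 from right. Merged: [1, 6, 9, 9, 14]
Compare 21 vs 14: take 14 from right. Merged: [1, 6, 9, 9, 14, 14]
Compare 21 vs 15: take 15 from right. Merged: [1, 6, 9, 9, 14, 14, 15]
Append remaining from left: [21]. Merged: [1, 6, 9, 9, 14, 14, 15, 21]

Final merged array: [1, 6, 9, 9, 14, 14, 15, 21]
Total comparisons: 7

The merged array is [1, 6, 9, 9, 14, 14, 15, 21], requiring 7 comparisons. The merge step runs in O(n) time where n is the total number of elements.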